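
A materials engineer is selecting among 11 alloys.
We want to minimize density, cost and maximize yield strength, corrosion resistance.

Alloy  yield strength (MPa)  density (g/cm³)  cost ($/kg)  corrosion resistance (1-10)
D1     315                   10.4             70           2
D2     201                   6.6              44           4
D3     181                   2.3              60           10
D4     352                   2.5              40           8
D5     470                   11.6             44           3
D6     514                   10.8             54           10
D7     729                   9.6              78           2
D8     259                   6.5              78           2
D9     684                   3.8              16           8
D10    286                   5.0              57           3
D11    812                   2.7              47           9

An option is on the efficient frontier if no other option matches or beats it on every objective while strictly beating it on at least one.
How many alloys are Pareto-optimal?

D1: dominated by D4 (yield strength 352≥315, density 2.5≤10.4, cost 40≤70, corrosion resistance 8≥2).
D2: dominated by D4 (yield strength 352≥201, density 2.5≤6.6, cost 40≤44, corrosion resistance 8≥4).
D3: not dominated (best density).
D4: not dominated.
D5: dominated by D9 (yield strength 684≥470, density 3.8≤11.6, cost 16≤44, corrosion resistance 8≥3).
D6: not dominated.
D7: dominated by D11 (yield strength 812≥729, density 2.7≤9.6, cost 47≤78, corrosion resistance 9≥2).
D8: dominated by D4 (yield strength 352≥259, density 2.5≤6.5, cost 40≤78, corrosion resistance 8≥2).
D9: not dominated (best cost).
D10: dominated by D4 (yield strength 352≥286, density 2.5≤5.0, cost 40≤57, corrosion resistance 8≥3).
D11: not dominated (best yield strength).
Pareto-optimal: D3, D4, D6, D9, D11 → 5.

5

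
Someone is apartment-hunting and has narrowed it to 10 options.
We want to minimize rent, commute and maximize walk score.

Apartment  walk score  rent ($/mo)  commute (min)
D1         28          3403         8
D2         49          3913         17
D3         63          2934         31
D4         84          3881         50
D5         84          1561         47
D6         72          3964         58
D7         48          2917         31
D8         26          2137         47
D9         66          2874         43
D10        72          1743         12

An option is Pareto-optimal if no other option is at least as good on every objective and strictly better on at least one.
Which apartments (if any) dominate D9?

D10: walk score 72≥66, rent 1743≤2874, commute 12≤43 — dominates D9.
Others (D1, D2, D3, D4, D5, D6, D7, D8) are each worse than D9 on at least one objective.

D10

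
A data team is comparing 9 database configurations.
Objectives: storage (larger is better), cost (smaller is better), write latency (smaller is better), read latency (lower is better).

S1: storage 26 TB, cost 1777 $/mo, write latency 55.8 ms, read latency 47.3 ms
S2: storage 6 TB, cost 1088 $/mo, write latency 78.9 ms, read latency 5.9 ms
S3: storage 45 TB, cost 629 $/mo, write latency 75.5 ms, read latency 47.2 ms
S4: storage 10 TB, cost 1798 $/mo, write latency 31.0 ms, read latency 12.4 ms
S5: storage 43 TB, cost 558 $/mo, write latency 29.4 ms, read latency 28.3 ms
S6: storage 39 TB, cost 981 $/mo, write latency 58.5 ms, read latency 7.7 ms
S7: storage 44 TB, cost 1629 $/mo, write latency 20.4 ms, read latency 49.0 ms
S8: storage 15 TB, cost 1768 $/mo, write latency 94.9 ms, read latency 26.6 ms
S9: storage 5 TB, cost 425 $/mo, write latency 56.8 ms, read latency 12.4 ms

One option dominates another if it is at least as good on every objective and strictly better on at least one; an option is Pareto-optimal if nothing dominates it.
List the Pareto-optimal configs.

S2, S3, S4, S5, S6, S7, S9

S1: dominated by S5 (storage 43≥26, cost 558≤1777, write latency 29.4≤55.8, read latency 28.3≤47.3).
S2: not dominated (best read latency).
S3: not dominated (best storage).
S4: not dominated.
S5: not dominated.
S6: not dominated.
S7: not dominated (best write latency).
S8: dominated by S6 (storage 39≥15, cost 981≤1768, write latency 58.5≤94.9, read latency 7.7≤26.6).
S9: not dominated (best cost).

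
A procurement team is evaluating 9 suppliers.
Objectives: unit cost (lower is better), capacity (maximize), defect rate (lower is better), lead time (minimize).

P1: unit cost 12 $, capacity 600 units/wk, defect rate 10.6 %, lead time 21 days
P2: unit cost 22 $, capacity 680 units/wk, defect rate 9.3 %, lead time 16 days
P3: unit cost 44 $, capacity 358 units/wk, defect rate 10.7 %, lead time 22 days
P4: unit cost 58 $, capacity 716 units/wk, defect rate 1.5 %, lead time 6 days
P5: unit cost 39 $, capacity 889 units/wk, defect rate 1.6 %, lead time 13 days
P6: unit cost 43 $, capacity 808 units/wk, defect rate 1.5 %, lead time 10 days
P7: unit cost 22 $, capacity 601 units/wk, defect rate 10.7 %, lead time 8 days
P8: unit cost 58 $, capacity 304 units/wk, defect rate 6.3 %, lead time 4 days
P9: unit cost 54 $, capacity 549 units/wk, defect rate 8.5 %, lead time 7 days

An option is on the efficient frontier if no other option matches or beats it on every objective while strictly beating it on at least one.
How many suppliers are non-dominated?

P1: not dominated (best unit cost).
P2: not dominated.
P3: dominated by P1 (unit cost 12≤44, capacity 600≥358, defect rate 10.6≤10.7, lead time 21≤22).
P4: not dominated.
P5: not dominated (best capacity).
P6: not dominated.
P7: not dominated.
P8: not dominated (best lead time).
P9: not dominated.
Pareto-optimal: P1, P2, P4, P5, P6, P7, P8, P9 → 8.

8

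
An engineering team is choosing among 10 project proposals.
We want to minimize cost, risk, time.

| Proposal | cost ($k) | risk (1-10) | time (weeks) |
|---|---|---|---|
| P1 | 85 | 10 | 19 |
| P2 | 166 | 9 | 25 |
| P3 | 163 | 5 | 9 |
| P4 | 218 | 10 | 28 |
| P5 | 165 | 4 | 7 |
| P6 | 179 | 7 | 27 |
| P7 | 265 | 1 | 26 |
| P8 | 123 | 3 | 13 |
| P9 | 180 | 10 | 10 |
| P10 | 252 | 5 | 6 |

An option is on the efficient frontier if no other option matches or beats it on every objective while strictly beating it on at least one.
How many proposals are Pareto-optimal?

P1: not dominated (best cost).
P2: dominated by P3 (cost 163≤166, risk 5≤9, time 9≤25).
P3: not dominated.
P4: dominated by P1 (cost 85≤218, risk 10≤10, time 19≤28).
P5: not dominated.
P6: dominated by P3 (cost 163≤179, risk 5≤7, time 9≤27).
P7: not dominated (best risk).
P8: not dominated.
P9: dominated by P3 (cost 163≤180, risk 5≤10, time 9≤10).
P10: not dominated (best time).
Pareto-optimal: P1, P3, P5, P7, P8, P10 → 6.

6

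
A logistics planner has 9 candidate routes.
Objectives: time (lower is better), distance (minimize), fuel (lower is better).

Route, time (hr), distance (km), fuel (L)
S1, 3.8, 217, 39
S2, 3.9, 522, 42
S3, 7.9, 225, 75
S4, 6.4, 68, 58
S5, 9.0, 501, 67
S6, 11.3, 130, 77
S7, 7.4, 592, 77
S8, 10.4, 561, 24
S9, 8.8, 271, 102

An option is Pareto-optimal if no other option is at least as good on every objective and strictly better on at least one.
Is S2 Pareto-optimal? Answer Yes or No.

No

S1 vs S2: time 3.8≤3.9, distance 217≤522, fuel 39≤42 — S1 is at least as good on every objective and strictly better on at least one, so S1 dominates S2.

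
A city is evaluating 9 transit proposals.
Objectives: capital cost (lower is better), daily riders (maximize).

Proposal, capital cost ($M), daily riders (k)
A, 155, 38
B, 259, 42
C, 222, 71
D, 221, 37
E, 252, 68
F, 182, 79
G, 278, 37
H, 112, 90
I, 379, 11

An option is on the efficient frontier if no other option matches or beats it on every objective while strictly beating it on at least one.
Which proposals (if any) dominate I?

A: capital cost 155≤379, daily riders 38≥11 — dominates I.
B: capital cost 259≤379, daily riders 42≥11 — dominates I.
C: capital cost 222≤379, daily riders 71≥11 — dominates I.
D: capital cost 221≤379, daily riders 37≥11 — dominates I.
E: capital cost 252≤379, daily riders 68≥11 — dominates I.
F: capital cost 182≤379, daily riders 79≥11 — dominates I.
G: capital cost 278≤379, daily riders 37≥11 — dominates I.
H: capital cost 112≤379, daily riders 90≥11 — dominates I.

A, B, C, D, E, F, G, H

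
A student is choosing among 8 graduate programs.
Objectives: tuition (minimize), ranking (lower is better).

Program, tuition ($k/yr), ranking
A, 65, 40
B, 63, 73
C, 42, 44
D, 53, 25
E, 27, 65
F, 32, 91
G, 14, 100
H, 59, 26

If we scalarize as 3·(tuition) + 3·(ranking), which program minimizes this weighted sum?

D

A: 3·65 + 3·40 = 315
B: 3·63 + 3·73 = 408
C: 3·42 + 3·44 = 258
D: 3·53 + 3·25 = 234
E: 3·27 + 3·65 = 276
F: 3·32 + 3·91 = 369
G: 3·14 + 3·100 = 342
H: 3·59 + 3·26 = 255
Lowest: D at 234.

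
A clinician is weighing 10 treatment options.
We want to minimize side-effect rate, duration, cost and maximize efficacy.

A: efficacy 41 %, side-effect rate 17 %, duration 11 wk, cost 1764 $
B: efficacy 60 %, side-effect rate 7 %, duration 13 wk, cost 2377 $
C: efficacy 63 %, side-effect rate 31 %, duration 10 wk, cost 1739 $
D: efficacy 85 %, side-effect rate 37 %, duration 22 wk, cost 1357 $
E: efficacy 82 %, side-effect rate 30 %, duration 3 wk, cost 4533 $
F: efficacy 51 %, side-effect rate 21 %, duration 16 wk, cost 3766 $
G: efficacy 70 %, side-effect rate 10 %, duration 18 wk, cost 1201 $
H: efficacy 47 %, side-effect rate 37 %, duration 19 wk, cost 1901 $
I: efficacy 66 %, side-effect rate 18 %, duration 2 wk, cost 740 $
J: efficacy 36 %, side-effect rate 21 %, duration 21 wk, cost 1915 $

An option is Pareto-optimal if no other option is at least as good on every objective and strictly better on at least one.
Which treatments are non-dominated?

A: not dominated.
B: not dominated (best side-effect rate).
C: dominated by I (efficacy 66≥63, side-effect rate 18≤31, duration 2≤10, cost 740≤1739).
D: not dominated (best efficacy).
E: not dominated.
F: dominated by B (efficacy 60≥51, side-effect rate 7≤21, duration 13≤16, cost 2377≤3766).
G: not dominated.
H: dominated by C (efficacy 63≥47, side-effect rate 31≤37, duration 10≤19, cost 1739≤1901).
I: not dominated (best duration).
J: dominated by A (efficacy 41≥36, side-effect rate 17≤21, duration 11≤21, cost 1764≤1915).

A, B, D, E, G, I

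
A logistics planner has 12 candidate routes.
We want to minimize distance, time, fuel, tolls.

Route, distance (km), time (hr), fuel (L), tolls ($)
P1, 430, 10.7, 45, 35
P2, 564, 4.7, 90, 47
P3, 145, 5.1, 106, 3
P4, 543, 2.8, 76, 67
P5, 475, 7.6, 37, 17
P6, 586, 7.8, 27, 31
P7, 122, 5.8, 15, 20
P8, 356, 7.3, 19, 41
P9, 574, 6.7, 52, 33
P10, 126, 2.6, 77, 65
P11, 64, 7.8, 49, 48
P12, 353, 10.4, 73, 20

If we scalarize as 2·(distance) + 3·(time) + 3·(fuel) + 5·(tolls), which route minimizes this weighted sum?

P1: 2·430 + 3·10.7 + 3·45 + 5·35 = 1202.1
P2: 2·564 + 3·4.7 + 3·90 + 5·47 = 1647.1
P3: 2·145 + 3·5.1 + 3·106 + 5·3 = 638.3
P4: 2·543 + 3·2.8 + 3·76 + 5·67 = 1657.4
P5: 2·475 + 3·7.6 + 3·37 + 5·17 = 1168.8
P6: 2·586 + 3·7.8 + 3·27 + 5·31 = 1431.4
P7: 2·122 + 3·5.8 + 3·15 + 5·20 = 406.4
P8: 2·356 + 3·7.3 + 3·19 + 5·41 = 995.9
P9: 2·574 + 3·6.7 + 3·52 + 5·33 = 1489.1
P10: 2·126 + 3·2.6 + 3·77 + 5·65 = 815.8
P11: 2·64 + 3·7.8 + 3·49 + 5·48 = 538.4
P12: 2·353 + 3·10.4 + 3·73 + 5·20 = 1056.2
Lowest: P7 at 406.4.

P7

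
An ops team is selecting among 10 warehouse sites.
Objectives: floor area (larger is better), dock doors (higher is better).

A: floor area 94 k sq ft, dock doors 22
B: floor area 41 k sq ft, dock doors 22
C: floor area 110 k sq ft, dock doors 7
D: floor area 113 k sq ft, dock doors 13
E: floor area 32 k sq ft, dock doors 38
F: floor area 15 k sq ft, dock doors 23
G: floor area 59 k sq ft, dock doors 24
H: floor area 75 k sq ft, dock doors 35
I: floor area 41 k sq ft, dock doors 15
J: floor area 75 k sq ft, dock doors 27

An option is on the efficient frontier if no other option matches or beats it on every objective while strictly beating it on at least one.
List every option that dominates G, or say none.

H: floor area 75≥59, dock doors 35≥24 — dominates G.
J: floor area 75≥59, dock doors 27≥24 — dominates G.
Others (A, B, C, D, E, F, I) are each worse than G on at least one objective.

H, J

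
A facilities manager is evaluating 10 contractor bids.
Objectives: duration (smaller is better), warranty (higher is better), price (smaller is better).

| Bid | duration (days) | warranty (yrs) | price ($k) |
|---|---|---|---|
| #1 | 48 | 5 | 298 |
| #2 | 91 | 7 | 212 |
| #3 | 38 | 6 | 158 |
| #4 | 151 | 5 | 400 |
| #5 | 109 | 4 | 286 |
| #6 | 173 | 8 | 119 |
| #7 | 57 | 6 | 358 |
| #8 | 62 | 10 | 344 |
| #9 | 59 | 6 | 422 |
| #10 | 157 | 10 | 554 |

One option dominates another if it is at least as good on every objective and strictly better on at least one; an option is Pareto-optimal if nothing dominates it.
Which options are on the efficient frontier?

#2, #3, #6, #8

#1: dominated by #3 (duration 38≤48, warranty 6≥5, price 158≤298).
#2: not dominated.
#3: not dominated (best duration).
#4: dominated by #1 (duration 48≤151, warranty 5≥5, price 298≤400).
#5: dominated by #2 (duration 91≤109, warranty 7≥4, price 212≤286).
#6: not dominated (best price).
#7: dominated by #3 (duration 38≤57, warranty 6≥6, price 158≤358).
#8: not dominated.
#9: dominated by #3 (duration 38≤59, warranty 6≥6, price 158≤422).
#10: dominated by #8 (duration 62≤157, warranty 10≥10, price 344≤554).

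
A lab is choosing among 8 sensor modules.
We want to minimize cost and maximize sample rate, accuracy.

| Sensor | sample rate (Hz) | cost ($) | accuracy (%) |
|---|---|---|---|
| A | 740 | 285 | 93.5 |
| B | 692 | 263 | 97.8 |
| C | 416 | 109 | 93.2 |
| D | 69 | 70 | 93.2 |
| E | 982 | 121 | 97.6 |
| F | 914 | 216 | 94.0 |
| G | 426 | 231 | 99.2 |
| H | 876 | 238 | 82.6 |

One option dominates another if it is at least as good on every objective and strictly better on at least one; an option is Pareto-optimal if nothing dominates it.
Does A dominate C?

A vs C: A is worse on cost (285 vs 109), so it does not dominate C.

No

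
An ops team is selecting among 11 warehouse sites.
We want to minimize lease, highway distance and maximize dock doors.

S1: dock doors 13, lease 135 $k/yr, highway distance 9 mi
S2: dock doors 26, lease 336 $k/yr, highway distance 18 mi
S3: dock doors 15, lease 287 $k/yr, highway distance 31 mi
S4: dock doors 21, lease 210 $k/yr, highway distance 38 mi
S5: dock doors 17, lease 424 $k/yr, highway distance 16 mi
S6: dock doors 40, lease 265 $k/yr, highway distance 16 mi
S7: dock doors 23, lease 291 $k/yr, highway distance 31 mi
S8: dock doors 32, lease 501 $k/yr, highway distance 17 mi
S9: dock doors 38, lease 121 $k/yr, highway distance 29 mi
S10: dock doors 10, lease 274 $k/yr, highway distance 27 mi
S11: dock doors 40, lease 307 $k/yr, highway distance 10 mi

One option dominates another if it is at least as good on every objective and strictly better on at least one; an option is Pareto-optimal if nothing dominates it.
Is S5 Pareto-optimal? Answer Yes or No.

S6 vs S5: dock doors 40≥17, lease 265≤424, highway distance 16≤16 — S6 is at least as good on every objective and strictly better on at least one, so S6 dominates S5.

No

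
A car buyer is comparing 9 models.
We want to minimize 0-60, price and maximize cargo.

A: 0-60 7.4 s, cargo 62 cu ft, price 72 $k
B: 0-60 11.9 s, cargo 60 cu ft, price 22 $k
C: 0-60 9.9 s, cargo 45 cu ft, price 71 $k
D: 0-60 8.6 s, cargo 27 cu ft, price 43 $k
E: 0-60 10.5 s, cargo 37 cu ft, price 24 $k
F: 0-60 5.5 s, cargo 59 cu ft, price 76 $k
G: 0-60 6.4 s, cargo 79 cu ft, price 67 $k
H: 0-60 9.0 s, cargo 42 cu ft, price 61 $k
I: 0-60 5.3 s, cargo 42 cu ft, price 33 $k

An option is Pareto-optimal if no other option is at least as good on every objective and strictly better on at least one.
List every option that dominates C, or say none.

G: 0-60 6.4≤9.9, cargo 79≥45, price 67≤71 — dominates C.
Others (A, B, D, E, F, H, I) are each worse than C on at least one objective.

G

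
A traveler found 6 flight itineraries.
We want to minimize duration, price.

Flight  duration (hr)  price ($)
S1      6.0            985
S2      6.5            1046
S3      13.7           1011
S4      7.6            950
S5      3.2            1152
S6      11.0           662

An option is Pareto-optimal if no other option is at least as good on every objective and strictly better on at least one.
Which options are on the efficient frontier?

S1: not dominated.
S2: dominated by S1 (duration 6.0≤6.5, price 985≤1046).
S3: dominated by S1 (duration 6.0≤13.7, price 985≤1011).
S4: not dominated.
S5: not dominated (best duration).
S6: not dominated (best price).

S1, S4, S5, S6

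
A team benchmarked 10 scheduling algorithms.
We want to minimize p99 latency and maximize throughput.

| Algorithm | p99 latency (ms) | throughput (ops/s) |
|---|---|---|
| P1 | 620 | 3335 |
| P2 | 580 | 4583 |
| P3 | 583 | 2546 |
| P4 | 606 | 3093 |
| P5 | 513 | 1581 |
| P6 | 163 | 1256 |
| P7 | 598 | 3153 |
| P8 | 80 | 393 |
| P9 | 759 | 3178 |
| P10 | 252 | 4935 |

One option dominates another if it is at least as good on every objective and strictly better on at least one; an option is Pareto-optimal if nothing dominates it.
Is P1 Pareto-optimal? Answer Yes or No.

No

P2 vs P1: p99 latency 580≤620, throughput 4583≥3335 — P2 is at least as good on every objective and strictly better on at least one, so P2 dominates P1.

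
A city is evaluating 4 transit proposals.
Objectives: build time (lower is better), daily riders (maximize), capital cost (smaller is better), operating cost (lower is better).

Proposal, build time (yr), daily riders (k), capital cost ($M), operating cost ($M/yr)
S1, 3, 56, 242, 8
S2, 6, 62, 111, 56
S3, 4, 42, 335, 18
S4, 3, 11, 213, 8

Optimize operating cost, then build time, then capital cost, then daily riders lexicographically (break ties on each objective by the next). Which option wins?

First minimize operating cost: best is 8, kept {S1, S4}.
Then minimize build time: best is 3, kept {S1, S4}.
Then minimize capital cost: best is 213, kept {S4}.

S4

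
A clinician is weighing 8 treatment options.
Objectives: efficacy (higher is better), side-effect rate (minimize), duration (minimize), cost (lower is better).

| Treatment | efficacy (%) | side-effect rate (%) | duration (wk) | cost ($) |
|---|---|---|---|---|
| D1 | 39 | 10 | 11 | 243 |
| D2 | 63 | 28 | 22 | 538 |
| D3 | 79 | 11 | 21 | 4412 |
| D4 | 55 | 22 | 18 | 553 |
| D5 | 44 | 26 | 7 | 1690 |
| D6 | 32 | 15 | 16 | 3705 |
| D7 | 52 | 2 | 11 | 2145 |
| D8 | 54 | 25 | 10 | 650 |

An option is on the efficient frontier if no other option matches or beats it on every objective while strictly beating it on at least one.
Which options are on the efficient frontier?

D1, D2, D3, D4, D5, D7, D8

D1: not dominated (best cost).
D2: not dominated.
D3: not dominated (best efficacy).
D4: not dominated.
D5: not dominated (best duration).
D6: dominated by D1 (efficacy 39≥32, side-effect rate 10≤15, duration 11≤16, cost 243≤3705).
D7: not dominated (best side-effect rate).
D8: not dominated.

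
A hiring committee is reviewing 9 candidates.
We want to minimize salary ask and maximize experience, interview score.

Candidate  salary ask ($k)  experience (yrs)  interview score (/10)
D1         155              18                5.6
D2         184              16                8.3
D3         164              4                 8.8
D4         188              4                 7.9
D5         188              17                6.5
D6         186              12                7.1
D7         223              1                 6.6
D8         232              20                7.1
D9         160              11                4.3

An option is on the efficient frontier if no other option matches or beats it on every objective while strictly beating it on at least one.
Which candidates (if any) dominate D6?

D2

D2: salary ask 184≤186, experience 16≥12, interview score 8.3≥7.1 — dominates D6.
Others (D1, D3, D4, D5, D7, D8, D9) are each worse than D6 on at least one objective.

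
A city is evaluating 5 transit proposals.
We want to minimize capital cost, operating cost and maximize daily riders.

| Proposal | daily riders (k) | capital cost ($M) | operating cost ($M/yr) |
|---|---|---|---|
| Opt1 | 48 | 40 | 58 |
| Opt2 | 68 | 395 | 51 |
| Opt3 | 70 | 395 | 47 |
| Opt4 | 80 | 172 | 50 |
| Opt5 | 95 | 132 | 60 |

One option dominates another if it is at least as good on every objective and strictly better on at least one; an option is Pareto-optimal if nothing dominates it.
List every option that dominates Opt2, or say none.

Opt3, Opt4

Opt3: daily riders 70≥68, capital cost 395≤395, operating cost 47≤51 — dominates Opt2.
Opt4: daily riders 80≥68, capital cost 172≤395, operating cost 50≤51 — dominates Opt2.
Others (Opt1, Opt5) are each worse than Opt2 on at least one objective.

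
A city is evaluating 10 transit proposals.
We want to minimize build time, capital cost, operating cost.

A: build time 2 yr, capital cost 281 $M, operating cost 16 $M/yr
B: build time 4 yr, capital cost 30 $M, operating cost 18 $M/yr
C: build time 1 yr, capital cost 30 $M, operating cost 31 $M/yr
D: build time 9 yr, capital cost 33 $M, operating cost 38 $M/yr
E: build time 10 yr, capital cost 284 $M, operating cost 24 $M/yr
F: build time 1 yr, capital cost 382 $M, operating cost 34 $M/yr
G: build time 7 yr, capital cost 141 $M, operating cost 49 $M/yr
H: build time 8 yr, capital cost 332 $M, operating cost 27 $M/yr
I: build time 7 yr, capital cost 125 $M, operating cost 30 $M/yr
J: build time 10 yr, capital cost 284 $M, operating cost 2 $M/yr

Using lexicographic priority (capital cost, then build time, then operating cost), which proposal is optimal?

First minimize capital cost: best is 30, kept {B, C}.
Then minimize build time: best is 1, kept {C}.

C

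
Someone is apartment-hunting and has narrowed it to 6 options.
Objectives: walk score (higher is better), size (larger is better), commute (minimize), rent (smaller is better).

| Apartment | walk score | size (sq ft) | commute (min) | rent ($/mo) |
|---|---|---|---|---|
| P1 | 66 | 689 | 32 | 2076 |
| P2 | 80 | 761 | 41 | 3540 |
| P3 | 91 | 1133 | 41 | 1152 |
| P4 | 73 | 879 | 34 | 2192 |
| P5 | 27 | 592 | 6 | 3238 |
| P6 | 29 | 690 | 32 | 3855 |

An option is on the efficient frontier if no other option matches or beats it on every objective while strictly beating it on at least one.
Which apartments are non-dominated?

P1, P3, P4, P5, P6

P1: not dominated.
P2: dominated by P3 (walk score 91≥80, size 1133≥761, commute 41≤41, rent 1152≤3540).
P3: not dominated (best walk score).
P4: not dominated.
P5: not dominated (best commute).
P6: not dominated.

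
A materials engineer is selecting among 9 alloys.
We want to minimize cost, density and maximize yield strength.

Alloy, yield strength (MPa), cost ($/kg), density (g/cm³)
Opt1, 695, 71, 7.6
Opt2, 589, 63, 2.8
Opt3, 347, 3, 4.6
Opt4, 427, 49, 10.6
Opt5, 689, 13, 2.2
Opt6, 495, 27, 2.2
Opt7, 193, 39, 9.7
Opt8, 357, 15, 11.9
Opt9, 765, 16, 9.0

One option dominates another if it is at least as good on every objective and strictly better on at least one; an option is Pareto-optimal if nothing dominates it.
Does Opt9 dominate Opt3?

Opt9 vs Opt3: Opt9 is worse on cost (16 vs 3), so it does not dominate Opt3.

No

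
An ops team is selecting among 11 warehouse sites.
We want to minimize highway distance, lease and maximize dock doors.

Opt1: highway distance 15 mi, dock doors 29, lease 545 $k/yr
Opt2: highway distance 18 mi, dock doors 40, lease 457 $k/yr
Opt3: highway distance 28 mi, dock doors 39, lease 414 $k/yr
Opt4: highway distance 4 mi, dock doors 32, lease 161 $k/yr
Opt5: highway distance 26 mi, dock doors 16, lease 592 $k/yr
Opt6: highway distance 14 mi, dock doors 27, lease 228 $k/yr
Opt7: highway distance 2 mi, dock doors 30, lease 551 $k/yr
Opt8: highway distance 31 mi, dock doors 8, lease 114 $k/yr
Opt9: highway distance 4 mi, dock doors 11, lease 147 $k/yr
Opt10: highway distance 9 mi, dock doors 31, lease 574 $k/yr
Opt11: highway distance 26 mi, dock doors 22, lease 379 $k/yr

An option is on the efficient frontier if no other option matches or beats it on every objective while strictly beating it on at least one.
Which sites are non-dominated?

Opt1: dominated by Opt4 (highway distance 4≤15, dock doors 32≥29, lease 161≤545).
Opt2: not dominated (best dock doors).
Opt3: not dominated.
Opt4: not dominated.
Opt5: dominated by Opt1 (highway distance 15≤26, dock doors 29≥16, lease 545≤592).
Opt6: dominated by Opt4 (highway distance 4≤14, dock doors 32≥27, lease 161≤228).
Opt7: not dominated (best highway distance).
Opt8: not dominated (best lease).
Opt9: not dominated.
Opt10: dominated by Opt4 (highway distance 4≤9, dock doors 32≥31, lease 161≤574).
Opt11: dominated by Opt4 (highway distance 4≤26, dock doors 32≥22, lease 161≤379).

Opt2, Opt3, Opt4, Opt7, Opt8, Opt9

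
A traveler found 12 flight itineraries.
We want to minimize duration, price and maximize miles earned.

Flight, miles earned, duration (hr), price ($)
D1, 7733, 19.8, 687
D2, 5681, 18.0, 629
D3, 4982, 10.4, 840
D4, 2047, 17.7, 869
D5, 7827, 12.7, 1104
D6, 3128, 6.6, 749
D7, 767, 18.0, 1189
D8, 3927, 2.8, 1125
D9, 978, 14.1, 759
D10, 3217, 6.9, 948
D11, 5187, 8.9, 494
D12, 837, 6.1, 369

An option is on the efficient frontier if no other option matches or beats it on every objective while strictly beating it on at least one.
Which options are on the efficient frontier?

D1, D2, D5, D6, D8, D10, D11, D12

D1: not dominated.
D2: not dominated.
D3: dominated by D11 (miles earned 5187≥4982, duration 8.9≤10.4, price 494≤840).
D4: dominated by D3 (miles earned 4982≥2047, duration 10.4≤17.7, price 840≤869).
D5: not dominated (best miles earned).
D6: not dominated.
D7: dominated by D2 (miles earned 5681≥767, duration 18.0≤18.0, price 629≤1189).
D8: not dominated (best duration).
D9: dominated by D6 (miles earned 3128≥978, duration 6.6≤14.1, price 749≤759).
D10: not dominated.
D11: not dominated.
D12: not dominated (best price).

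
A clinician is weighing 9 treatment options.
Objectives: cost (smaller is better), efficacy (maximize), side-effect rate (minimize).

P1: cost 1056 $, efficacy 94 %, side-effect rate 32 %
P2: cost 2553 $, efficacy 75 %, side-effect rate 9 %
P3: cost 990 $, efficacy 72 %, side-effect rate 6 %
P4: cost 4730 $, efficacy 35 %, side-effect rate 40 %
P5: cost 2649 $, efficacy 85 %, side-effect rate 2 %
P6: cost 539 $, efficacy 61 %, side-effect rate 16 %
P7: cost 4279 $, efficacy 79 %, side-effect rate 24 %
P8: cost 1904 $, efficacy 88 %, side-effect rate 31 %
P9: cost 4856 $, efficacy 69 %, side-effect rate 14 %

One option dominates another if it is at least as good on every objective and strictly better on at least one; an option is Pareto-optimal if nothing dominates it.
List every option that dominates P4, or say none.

P1: cost 1056≤4730, efficacy 94≥35, side-effect rate 32≤40 — dominates P4.
P2: cost 2553≤4730, efficacy 75≥35, side-effect rate 9≤40 — dominates P4.
P3: cost 990≤4730, efficacy 72≥35, side-effect rate 6≤40 — dominates P4.
P5: cost 2649≤4730, efficacy 85≥35, side-effect rate 2≤40 — dominates P4.
P6: cost 539≤4730, efficacy 61≥35, side-effect rate 16≤40 — dominates P4.
P7: cost 4279≤4730, efficacy 79≥35, side-effect rate 24≤40 — dominates P4.
P8: cost 1904≤4730, efficacy 88≥35, side-effect rate 31≤40 — dominates P4.
Others (P9) are each worse than P4 on at least one objective.

P1, P2, P3, P5, P6, P7, P8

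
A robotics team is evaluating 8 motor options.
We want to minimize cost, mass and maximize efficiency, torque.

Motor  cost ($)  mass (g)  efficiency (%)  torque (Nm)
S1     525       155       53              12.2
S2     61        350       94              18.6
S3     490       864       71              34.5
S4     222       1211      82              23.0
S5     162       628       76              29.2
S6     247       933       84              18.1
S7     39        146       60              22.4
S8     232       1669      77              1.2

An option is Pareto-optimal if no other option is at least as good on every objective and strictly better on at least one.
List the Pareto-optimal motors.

S2, S3, S4, S5, S7

S1: dominated by S7 (cost 39≤525, mass 146≤155, efficiency 60≥53, torque 22.4≥12.2).
S2: not dominated (best efficiency).
S3: not dominated (best torque).
S4: not dominated.
S5: not dominated.
S6: dominated by S2 (cost 61≤247, mass 350≤933, efficiency 94≥84, torque 18.6≥18.1).
S7: not dominated (best cost).
S8: dominated by S2 (cost 61≤232, mass 350≤1669, efficiency 94≥77, torque 18.6≥1.2).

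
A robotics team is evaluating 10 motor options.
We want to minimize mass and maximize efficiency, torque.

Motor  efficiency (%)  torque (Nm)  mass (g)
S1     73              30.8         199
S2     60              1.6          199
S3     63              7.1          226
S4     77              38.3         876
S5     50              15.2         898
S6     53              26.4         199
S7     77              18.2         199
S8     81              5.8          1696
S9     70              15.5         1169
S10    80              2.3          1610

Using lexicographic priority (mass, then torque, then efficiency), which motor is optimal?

First minimize mass: best is 199, kept {S1, S2, S6, S7}.
Then maximize torque: best is 30.8, kept {S1}.

S1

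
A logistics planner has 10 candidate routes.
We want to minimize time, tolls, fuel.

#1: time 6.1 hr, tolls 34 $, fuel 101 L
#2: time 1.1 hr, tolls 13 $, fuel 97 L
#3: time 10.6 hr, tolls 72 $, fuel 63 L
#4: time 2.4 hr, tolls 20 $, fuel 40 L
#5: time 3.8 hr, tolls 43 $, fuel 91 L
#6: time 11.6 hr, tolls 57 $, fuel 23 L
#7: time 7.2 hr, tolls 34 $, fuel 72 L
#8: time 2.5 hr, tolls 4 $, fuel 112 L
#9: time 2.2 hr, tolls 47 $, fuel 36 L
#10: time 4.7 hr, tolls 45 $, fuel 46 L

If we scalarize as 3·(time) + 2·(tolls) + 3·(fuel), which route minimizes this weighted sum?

#1: 3·6.1 + 2·34 + 3·101 = 389.3
#2: 3·1.1 + 2·13 + 3·97 = 320.3
#3: 3·10.6 + 2·72 + 3·63 = 364.8
#4: 3·2.4 + 2·20 + 3·40 = 167.2
#5: 3·3.8 + 2·43 + 3·91 = 370.4
#6: 3·11.6 + 2·57 + 3·23 = 217.8
#7: 3·7.2 + 2·34 + 3·72 = 305.6
#8: 3·2.5 + 2·4 + 3·112 = 351.5
#9: 3·2.2 + 2·47 + 3·36 = 208.6
#10: 3·4.7 + 2·45 + 3·46 = 242.1
Lowest: #4 at 167.2.

#4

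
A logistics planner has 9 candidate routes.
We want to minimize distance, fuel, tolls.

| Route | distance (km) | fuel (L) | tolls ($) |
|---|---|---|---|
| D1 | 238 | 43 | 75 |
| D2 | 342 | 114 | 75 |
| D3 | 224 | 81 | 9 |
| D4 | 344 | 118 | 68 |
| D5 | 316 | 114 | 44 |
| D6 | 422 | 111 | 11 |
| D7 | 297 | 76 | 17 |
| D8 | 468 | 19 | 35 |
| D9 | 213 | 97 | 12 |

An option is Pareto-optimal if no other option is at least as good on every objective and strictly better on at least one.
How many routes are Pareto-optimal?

5

D1: not dominated.
D2: dominated by D1 (distance 238≤342, fuel 43≤114, tolls 75≤75).
D3: not dominated (best tolls).
D4: dominated by D3 (distance 224≤344, fuel 81≤118, tolls 9≤68).
D5: dominated by D3 (distance 224≤316, fuel 81≤114, tolls 9≤44).
D6: dominated by D3 (distance 224≤422, fuel 81≤111, tolls 9≤11).
D7: not dominated.
D8: not dominated (best fuel).
D9: not dominated (best distance).
Pareto-optimal: D1, D3, D7, D8, D9 → 5.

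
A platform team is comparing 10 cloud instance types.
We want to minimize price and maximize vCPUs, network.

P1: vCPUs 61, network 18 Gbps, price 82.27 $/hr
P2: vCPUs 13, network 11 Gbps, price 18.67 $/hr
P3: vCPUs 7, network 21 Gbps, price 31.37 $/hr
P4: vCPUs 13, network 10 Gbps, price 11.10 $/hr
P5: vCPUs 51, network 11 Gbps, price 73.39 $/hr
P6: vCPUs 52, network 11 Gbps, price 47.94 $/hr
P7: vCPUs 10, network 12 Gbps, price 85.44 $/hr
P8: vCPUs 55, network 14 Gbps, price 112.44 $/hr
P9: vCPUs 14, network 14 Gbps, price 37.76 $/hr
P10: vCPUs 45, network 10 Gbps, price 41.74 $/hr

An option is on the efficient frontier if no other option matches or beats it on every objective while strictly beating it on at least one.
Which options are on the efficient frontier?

P1, P2, P3, P4, P6, P9, P10

P1: not dominated (best vCPUs).
P2: not dominated.
P3: not dominated (best network).
P4: not dominated (best price).
P5: dominated by P6 (vCPUs 52≥51, network 11≥11, price 47.94≤73.39).
P6: not dominated.
P7: dominated by P1 (vCPUs 61≥10, network 18≥12, price 82.27≤85.44).
P8: dominated by P1 (vCPUs 61≥55, network 18≥14, price 82.27≤112.44).
P9: not dominated.
P10: not dominated.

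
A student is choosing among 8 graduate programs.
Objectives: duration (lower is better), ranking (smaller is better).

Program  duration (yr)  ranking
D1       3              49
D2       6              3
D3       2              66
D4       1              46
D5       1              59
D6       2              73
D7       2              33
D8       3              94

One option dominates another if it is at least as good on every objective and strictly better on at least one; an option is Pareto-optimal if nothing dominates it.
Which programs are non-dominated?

D2, D4, D7

D1: dominated by D4 (duration 1≤3, ranking 46≤49).
D2: not dominated (best ranking).
D3: dominated by D4 (duration 1≤2, ranking 46≤66).
D4: not dominated.
D5: dominated by D4 (duration 1≤1, ranking 46≤59).
D6: dominated by D3 (duration 2≤2, ranking 66≤73).
D7: not dominated.
D8: dominated by D1 (duration 3≤3, ranking 49≤94).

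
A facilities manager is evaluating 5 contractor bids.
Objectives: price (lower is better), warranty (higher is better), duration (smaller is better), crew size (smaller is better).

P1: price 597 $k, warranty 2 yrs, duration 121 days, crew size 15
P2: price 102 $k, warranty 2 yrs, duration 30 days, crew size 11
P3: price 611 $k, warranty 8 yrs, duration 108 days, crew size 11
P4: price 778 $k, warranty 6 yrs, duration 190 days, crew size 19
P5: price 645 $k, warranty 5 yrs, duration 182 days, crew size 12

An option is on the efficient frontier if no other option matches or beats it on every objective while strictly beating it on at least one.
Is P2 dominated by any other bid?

No

P1: worse on price (597 vs 102).
P3: worse on price (611 vs 102).
P4: worse on price (778 vs 102).
P5: worse on price (645 vs 102).
No option is at least as good as P2 on every objective and strictly better on one.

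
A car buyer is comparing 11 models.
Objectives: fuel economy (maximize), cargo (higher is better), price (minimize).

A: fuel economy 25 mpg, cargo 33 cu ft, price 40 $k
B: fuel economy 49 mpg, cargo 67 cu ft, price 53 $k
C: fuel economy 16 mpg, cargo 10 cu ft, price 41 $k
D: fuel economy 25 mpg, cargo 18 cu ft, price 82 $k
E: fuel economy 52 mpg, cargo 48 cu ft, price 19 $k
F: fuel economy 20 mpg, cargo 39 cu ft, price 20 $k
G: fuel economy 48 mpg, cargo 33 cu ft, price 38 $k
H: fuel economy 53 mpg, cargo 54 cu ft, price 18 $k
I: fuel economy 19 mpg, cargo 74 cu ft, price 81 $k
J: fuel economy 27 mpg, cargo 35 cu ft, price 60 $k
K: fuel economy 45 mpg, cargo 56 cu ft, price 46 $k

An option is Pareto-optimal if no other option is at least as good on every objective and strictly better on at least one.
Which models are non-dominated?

B, H, I, K

A: dominated by E (fuel economy 52≥25, cargo 48≥33, price 19≤40).
B: not dominated.
C: dominated by A (fuel economy 25≥16, cargo 33≥10, price 40≤41).
D: dominated by A (fuel economy 25≥25, cargo 33≥18, price 40≤82).
E: dominated by H (fuel economy 53≥52, cargo 54≥48, price 18≤19).
F: dominated by E (fuel economy 52≥20, cargo 48≥39, price 19≤20).
G: dominated by E (fuel economy 52≥48, cargo 48≥33, price 19≤38).
H: not dominated (best fuel economy).
I: not dominated (best cargo).
J: dominated by B (fuel economy 49≥27, cargo 67≥35, price 53≤60).
K: not dominated.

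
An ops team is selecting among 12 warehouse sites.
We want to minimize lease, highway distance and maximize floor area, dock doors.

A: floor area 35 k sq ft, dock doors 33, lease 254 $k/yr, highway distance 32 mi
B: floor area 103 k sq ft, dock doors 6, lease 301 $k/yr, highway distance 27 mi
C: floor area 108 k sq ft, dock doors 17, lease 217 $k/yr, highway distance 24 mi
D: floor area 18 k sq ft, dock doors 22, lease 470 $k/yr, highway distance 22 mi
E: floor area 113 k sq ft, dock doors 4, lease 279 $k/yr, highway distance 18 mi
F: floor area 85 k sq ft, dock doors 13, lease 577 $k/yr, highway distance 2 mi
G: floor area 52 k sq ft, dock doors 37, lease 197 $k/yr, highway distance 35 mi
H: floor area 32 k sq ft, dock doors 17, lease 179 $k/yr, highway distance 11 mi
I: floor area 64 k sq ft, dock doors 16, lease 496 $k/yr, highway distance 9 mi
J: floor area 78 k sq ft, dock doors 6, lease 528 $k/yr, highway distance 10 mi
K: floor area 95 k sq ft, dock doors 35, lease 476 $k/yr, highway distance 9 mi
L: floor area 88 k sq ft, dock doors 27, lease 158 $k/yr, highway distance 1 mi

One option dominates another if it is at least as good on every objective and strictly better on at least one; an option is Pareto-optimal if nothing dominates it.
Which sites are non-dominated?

A, C, E, G, K, L

A: not dominated.
B: dominated by C (floor area 108≥103, dock doors 17≥6, lease 217≤301, highway distance 24≤27).
C: not dominated.
D: dominated by L (floor area 88≥18, dock doors 27≥22, lease 158≤470, highway distance 1≤22).
E: not dominated (best floor area).
F: dominated by L (floor area 88≥85, dock doors 27≥13, lease 158≤577, highway distance 1≤2).
G: not dominated (best dock doors).
H: dominated by L (floor area 88≥32, dock doors 27≥17, lease 158≤179, highway distance 1≤11).
I: dominated by K (floor area 95≥64, dock doors 35≥16, lease 476≤496, highway distance 9≤9).
J: dominated by K (floor area 95≥78, dock doors 35≥6, lease 476≤528, highway distance 9≤10).
K: not dominated.
L: not dominated (best lease).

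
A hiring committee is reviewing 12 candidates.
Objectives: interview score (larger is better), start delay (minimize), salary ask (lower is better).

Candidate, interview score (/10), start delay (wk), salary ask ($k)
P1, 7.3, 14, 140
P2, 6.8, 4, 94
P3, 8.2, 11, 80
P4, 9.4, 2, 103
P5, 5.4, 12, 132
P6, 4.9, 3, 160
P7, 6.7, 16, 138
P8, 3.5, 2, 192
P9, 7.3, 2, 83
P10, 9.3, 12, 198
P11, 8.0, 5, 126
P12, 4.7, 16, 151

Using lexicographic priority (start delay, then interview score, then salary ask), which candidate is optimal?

P4

First minimize start delay: best is 2, kept {P4, P8, P9}.
Then maximize interview score: best is 9.4, kept {P4}.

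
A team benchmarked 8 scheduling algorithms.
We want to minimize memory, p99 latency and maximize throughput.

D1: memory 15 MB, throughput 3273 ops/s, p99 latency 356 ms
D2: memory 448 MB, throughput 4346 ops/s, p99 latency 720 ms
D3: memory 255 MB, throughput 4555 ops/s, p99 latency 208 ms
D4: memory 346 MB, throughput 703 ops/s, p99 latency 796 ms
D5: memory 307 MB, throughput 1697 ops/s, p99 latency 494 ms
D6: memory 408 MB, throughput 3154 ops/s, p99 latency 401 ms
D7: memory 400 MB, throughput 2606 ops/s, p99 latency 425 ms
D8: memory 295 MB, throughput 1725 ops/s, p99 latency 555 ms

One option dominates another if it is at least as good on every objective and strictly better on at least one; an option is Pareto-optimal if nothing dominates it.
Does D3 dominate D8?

D3 vs D8: memory 255≤295, throughput 4555≥1725, p99 latency 208≤555 — D3 is at least as good on every objective with at least one strict improvement.

Yes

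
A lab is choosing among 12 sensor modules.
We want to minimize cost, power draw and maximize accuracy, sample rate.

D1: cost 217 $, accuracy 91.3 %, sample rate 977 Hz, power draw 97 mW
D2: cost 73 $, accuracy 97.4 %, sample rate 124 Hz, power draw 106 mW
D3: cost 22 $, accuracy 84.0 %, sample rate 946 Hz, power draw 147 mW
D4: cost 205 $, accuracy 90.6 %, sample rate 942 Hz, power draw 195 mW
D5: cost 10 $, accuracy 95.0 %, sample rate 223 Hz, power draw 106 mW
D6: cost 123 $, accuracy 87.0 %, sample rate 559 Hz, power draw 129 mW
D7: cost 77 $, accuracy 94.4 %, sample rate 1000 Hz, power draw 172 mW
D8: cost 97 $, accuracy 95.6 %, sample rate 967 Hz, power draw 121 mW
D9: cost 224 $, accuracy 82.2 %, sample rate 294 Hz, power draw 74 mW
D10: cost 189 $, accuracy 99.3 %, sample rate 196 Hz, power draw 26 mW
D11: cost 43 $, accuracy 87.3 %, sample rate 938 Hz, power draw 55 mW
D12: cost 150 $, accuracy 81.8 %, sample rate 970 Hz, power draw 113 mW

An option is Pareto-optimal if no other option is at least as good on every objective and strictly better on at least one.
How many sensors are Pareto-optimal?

D1: not dominated.
D2: not dominated.
D3: not dominated.
D4: dominated by D7 (cost 77≤205, accuracy 94.4≥90.6, sample rate 1000≥942, power draw 172≤195).
D5: not dominated (best cost).
D6: dominated by D8 (cost 97≤123, accuracy 95.6≥87.0, sample rate 967≥559, power draw 121≤129).
D7: not dominated (best sample rate).
D8: not dominated.
D9: dominated by D11 (cost 43≤224, accuracy 87.3≥82.2, sample rate 938≥294, power draw 55≤74).
D10: not dominated (best accuracy).
D11: not dominated.
D12: not dominated.
Pareto-optimal: D1, D2, D3, D5, D7, D8, D10, D11, D12 → 9.

9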